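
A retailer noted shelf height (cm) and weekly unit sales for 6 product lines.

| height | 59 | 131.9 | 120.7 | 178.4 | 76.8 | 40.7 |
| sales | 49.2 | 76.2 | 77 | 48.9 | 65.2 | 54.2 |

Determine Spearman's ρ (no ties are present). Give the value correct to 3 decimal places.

0.029

Rank height: 2, 5, 4, 6, 3, 1
Rank sales: 2, 5, 6, 1, 4, 3
d = rank(height) − rank(sales): 0, 0, -2, 5, -1, -2; Σd² = 34
ρ = 1 − 6Σd² / [n(n²−1)] = 1 − 6×34 / (6×35) = 1 − 204/210 ≈ 0.029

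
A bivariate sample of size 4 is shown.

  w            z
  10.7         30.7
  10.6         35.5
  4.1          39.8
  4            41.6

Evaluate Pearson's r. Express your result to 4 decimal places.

n = 4, Σw = 29.4, Σz = 147.6, Σw² = 259.66, Σz² = 5517.34, Σwz = 1034.37
nΣwz − ΣwΣz = 4137.48 − 4339.44 = -201.96
nΣw² − (Σw)² = 1038.64 − 864.36 = 174.28; nΣz² − (Σz)² = 22069.36 − 21785.76 = 283.6
r = -201.96 / √(174.28 × 283.6) = -201.96 / 222.3192 ≈ -0.9084

-0.9084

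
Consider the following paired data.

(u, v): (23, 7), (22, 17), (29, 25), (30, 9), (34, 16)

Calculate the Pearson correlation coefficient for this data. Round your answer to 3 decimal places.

0.219

n = 5, Σu = 138, Σv = 74, Σu² = 3910, Σv² = 1300, Σuv = 2074
nΣuv − ΣuΣv = 10370 − 10212 = 158
nΣu² − (Σu)² = 19550 − 19044 = 506; nΣv² − (Σv)² = 6500 − 5476 = 1024
r = 158 / √(506 × 1024) = 158 / 719.8222 ≈ 0.219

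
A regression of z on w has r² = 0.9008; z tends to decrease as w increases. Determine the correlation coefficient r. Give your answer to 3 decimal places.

|r| = √0.9008 = 0.949
The association is negative, so r = −0.949.

-0.949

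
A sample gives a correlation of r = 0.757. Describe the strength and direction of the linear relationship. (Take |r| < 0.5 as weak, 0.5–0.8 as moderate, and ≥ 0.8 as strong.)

moderate positive

r = 0.757 > 0 so the relationship is positive.
|r| = 0.757, which falls in the moderate range.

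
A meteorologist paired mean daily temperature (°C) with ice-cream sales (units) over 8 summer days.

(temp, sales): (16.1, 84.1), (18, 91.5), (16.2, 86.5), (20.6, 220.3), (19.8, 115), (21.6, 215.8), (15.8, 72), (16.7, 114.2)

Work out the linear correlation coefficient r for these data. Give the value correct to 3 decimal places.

n = 8, Σx = 144.8, Σy = 999.4, Σx² = 2657.14, Σy² = 149479.68, Σxy = 18923.51
nΣxy − ΣxΣy = 151388.08 − 144713.12 = 6674.96
nΣx² − (Σx)² = 21257.12 − 20967.04 = 290.08; nΣy² − (Σy)² = 1195837.44 − 998800.36 = 197037.08
r = 6674.96 / √(290.08 × 197037.08) = 6674.96 / 7560.1929 ≈ 0.883

0.883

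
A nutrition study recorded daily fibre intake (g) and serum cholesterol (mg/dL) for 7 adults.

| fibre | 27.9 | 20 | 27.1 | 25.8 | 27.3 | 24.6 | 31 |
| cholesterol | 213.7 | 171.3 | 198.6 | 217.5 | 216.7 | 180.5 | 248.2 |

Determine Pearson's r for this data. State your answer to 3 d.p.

0.898

n = 7, Σx = 183.7, Σy = 1446.5, Σx² = 4889.91, Σy² = 302901.97, Σxy = 38432.2
nΣxy − ΣxΣy = 269025.4 − 265722.05 = 3303.35
nΣx² − (Σx)² = 34229.37 − 33745.69 = 483.68; nΣy² − (Σy)² = 2120313.79 − 2092362.25 = 27951.54
r = 3303.35 / √(483.68 × 27951.54) = 3303.35 / 3676.9010 ≈ 0.898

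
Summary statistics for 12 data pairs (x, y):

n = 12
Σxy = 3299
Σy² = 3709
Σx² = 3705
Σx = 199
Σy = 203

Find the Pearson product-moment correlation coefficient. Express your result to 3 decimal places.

r = (nΣxy − ΣxΣy) / √[(nΣx² − (Σx)²)(nΣy² − (Σy)²)]
Numerator: 12×3299 − 199×203 = -809
Denominator: √[(44460 − 39601)(44508 − 41209)] = √[4859 × 3299] = 4003.7284
r = -809 / 4003.7284 ≈ -0.202

-0.202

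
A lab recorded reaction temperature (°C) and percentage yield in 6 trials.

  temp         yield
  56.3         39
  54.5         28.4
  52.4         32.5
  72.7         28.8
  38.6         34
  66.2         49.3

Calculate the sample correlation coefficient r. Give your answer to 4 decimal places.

0.1686

n = 6, Σx = 340.7, Σy = 212, Σx² = 20043.39, Σy² = 7799.74, Σxy = 12116.32
nΣxy − ΣxΣy = 72697.92 − 72228.4 = 469.52
nΣx² − (Σx)² = 120260.34 − 116076.49 = 4183.85; nΣy² − (Σy)² = 46798.44 − 44944 = 1854.44
r = 469.52 / √(4183.85 × 1854.44) = 469.52 / 2785.4441 ≈ 0.1686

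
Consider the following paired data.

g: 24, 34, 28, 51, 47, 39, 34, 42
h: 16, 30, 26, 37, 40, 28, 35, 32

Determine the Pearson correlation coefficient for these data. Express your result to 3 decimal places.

n = 8, Σg = 299, Σh = 244, Σg² = 11767, Σh² = 7834, Σgh = 9525
nΣgh − ΣgΣh = 76200 − 72956 = 3244
nΣg² − (Σg)² = 94136 − 89401 = 4735; nΣh² − (Σh)² = 62672 − 59536 = 3136
r = 3244 / √(4735 × 3136) = 3244 / 3853.4348 ≈ 0.842

0.842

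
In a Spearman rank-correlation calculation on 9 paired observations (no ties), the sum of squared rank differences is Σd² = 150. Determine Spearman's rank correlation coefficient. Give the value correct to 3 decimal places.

ρ = 1 − 6Σd² / [n(n²−1)] = 1 − 6×150 / (9×80)
  = 1 − 900/720 = 1 − 1.2500 ≈ -0.250

-0.250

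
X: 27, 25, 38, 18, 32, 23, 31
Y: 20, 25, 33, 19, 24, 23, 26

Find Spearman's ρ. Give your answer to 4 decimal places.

Rank X: 4, 3, 7, 1, 6, 2, 5
Rank Y: 2, 5, 7, 1, 4, 3, 6
d = rank(X) − rank(Y): 2, -2, 0, 0, 2, -1, -1; Σd² = 14
ρ = 1 − 6Σd² / [n(n²−1)] = 1 − 6×14 / (7×48) = 1 − 84/336 ≈ 0.7500

0.7500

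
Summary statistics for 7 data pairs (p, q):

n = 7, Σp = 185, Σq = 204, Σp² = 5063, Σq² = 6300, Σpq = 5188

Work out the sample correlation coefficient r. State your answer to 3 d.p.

-0.819

r = (nΣpq − ΣpΣq) / √[(nΣp² − (Σp)²)(nΣq² − (Σq)²)]
Numerator: 7×5188 − 185×204 = -1424
Denominator: √[(35441 − 34225)(44100 − 41616)] = √[1216 × 2484] = 1737.9712
r = -1424 / 1737.9712 ≈ -0.819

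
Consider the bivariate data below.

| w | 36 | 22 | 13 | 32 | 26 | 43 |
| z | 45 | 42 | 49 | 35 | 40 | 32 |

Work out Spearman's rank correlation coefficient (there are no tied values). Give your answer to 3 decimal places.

-0.657

Rank w: 5, 2, 1, 4, 3, 6
Rank z: 5, 4, 6, 2, 3, 1
d = rank(w) − rank(z): 0, -2, -5, 2, 0, 5; Σd² = 58
ρ = 1 − 6Σd² / [n(n²−1)] = 1 − 6×58 / (6×35) = 1 − 348/210 ≈ -0.657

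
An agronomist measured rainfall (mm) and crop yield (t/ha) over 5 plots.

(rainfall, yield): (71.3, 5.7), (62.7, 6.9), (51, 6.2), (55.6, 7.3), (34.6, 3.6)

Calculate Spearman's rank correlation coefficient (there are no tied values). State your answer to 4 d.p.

0.3000

Rank rainfall: 5, 4, 2, 3, 1
Rank yield: 2, 4, 3, 5, 1
d = rank(rainfall) − rank(yield): 3, 0, -1, -2, 0; Σd² = 14
ρ = 1 − 6Σd² / [n(n²−1)] = 1 − 6×14 / (5×24) = 1 − 84/120 ≈ 0.3000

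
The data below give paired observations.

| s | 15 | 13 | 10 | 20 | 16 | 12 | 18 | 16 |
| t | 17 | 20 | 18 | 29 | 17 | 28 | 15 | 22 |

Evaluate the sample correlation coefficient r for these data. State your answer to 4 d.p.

0.1260

n = 8, Σs = 120, Σt = 166, Σs² = 1874, Σt² = 3636, Σst = 2505
nΣst − ΣsΣt = 20040 − 19920 = 120
nΣs² − (Σs)² = 14992 − 14400 = 592; nΣt² − (Σt)² = 29088 − 27556 = 1532
r = 120 / √(592 × 1532) = 120 / 952.3361 ≈ 0.1260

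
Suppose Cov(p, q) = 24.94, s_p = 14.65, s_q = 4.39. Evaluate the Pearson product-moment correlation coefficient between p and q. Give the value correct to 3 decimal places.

r = Cov(p,q) / (s_p · s_q) = 24.94 / (14.65 × 4.39)
  = 24.94 / 64.3135 ≈ 0.388

0.388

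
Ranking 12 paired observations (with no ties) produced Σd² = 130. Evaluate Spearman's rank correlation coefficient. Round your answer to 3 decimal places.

0.545

ρ = 1 − 6Σd² / [n(n²−1)] = 1 − 6×130 / (12×143)
  = 1 − 780/1716 = 1 − 0.4545 ≈ 0.545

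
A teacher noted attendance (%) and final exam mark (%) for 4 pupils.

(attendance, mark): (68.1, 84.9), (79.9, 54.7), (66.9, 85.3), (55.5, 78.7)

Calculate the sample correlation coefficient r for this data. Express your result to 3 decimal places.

-0.686

n = 4, Σx = 270.4, Σy = 303.6, Σx² = 18577.48, Σy² = 23669.88, Σxy = 20226.64
nΣxy − ΣxΣy = 80906.56 − 82093.44 = -1186.88
nΣx² − (Σx)² = 74309.92 − 73116.16 = 1193.76; nΣy² − (Σy)² = 94679.52 − 92172.96 = 2506.56
r = -1186.88 / √(1193.76 × 2506.56) = -1186.88 / 1729.8067 ≈ -0.686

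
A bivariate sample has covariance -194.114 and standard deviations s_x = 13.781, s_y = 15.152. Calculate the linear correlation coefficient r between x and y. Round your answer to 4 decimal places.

r = Cov(x,y) / (s_x · s_y) = -194.114 / (13.781 × 15.152)
  = -194.114 / 208.8097 ≈ -0.9296

-0.9296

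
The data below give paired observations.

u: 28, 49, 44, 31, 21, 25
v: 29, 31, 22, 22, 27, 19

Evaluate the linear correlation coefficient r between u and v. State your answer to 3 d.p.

n = 6, Σu = 198, Σv = 150, Σu² = 7148, Σv² = 3860, Σuv = 5023
nΣuv − ΣuΣv = 30138 − 29700 = 438
nΣu² − (Σu)² = 42888 − 39204 = 3684; nΣv² − (Σv)² = 23160 − 22500 = 660
r = 438 / √(3684 × 660) = 438 / 1559.3075 ≈ 0.281

0.281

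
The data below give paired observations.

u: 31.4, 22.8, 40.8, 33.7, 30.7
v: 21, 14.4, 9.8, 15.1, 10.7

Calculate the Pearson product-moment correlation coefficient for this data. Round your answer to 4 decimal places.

n = 5, Σu = 159.4, Σv = 71, Σu² = 5248.62, Σv² = 1086.9, Σuv = 2224.92
nΣuv − ΣuΣv = 11124.6 − 11317.4 = -192.8
nΣu² − (Σu)² = 26243.1 − 25408.36 = 834.74; nΣv² − (Σv)² = 5434.5 − 5041 = 393.5
r = -192.8 / √(834.74 × 393.5) = -192.8 / 573.1232 ≈ -0.3364

-0.3364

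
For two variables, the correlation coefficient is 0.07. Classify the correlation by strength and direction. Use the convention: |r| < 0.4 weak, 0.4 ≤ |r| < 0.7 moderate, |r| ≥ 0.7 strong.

weak positive

r = 0.07 > 0 so the relationship is positive.
|r| = 0.07, which falls in the weak range.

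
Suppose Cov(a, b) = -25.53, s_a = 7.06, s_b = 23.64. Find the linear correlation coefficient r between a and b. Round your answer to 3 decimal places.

-0.153

r = Cov(a,b) / (s_a · s_b) = -25.53 / (7.06 × 23.64)
  = -25.53 / 166.8984 ≈ -0.153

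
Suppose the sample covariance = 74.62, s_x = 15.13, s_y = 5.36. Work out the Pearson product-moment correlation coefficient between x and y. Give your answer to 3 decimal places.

0.920

r = Cov(x,y) / (s_x · s_y) = 74.62 / (15.13 × 5.36)
  = 74.62 / 81.0968 ≈ 0.920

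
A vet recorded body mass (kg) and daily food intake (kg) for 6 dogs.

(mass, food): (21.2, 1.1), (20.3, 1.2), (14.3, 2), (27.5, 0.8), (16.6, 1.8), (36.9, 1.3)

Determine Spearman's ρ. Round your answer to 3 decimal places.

Rank mass: 4, 3, 1, 5, 2, 6
Rank food: 2, 3, 6, 1, 5, 4
d = rank(mass) − rank(food): 2, 0, -5, 4, -3, 2; Σd² = 58
ρ = 1 − 6Σd² / [n(n²−1)] = 1 − 6×58 / (6×35) = 1 − 348/210 ≈ -0.657

-0.657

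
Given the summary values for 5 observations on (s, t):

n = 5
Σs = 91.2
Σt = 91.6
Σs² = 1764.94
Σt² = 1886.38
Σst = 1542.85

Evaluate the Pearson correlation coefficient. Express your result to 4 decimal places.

-0.8801

r = (nΣst − ΣsΣt) / √[(nΣs² − (Σs)²)(nΣt² − (Σt)²)]
Numerator: 5×1542.85 − 91.2×91.6 = -639.67
Denominator: √[(8824.7 − 8317.44)(9431.9 − 8390.56)] = √[507.26 × 1041.34] = 726.7944
r = -639.67 / 726.7944 ≈ -0.8801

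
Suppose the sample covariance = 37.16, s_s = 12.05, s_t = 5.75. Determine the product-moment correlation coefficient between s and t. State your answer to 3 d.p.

r = Cov(s,t) / (s_s · s_t) = 37.16 / (12.05 × 5.75)
  = 37.16 / 69.2875 ≈ 0.536

0.536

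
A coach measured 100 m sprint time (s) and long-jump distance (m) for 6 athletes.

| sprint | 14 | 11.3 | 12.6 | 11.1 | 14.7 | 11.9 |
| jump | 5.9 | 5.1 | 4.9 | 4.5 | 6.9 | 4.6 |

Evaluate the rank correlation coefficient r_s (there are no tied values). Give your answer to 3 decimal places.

0.829

Rank sprint: 5, 2, 4, 1, 6, 3
Rank jump: 5, 4, 3, 1, 6, 2
d = rank(sprint) − rank(jump): 0, -2, 1, 0, 0, 1; Σd² = 6
ρ = 1 − 6Σd² / [n(n²−1)] = 1 − 6×6 / (6×35) = 1 − 36/210 ≈ 0.829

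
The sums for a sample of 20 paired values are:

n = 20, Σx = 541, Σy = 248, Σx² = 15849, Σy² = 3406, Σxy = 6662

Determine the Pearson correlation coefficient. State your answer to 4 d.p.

-0.0732

r = (nΣxy − ΣxΣy) / √[(nΣx² − (Σx)²)(nΣy² − (Σy)²)]
Numerator: 20×6662 − 541×248 = -928
Denominator: √[(316980 − 292681)(68120 − 61504)] = √[24299 × 6616] = 12679.2028
r = -928 / 12679.2028 ≈ -0.0732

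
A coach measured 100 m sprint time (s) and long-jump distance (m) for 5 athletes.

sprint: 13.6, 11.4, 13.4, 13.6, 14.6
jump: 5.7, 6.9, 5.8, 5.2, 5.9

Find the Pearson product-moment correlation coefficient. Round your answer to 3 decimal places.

n = 5, Σx = 66.6, Σy = 29.5, Σx² = 892.6, Σy² = 175.59, Σxy = 390.76
nΣxy − ΣxΣy = 1953.8 − 1964.7 = -10.9
nΣx² − (Σx)² = 4463 − 4435.56 = 27.44; nΣy² − (Σy)² = 877.95 − 870.25 = 7.7
r = -10.9 / √(27.44 × 7.7) = -10.9 / 14.5357 ≈ -0.750

-0.750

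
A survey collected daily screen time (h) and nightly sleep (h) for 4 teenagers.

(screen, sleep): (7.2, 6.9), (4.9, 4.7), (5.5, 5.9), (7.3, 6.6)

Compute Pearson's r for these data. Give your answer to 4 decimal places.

n = 4, Σx = 24.9, Σy = 24.1, Σx² = 159.39, Σy² = 148.07, Σxy = 153.34
nΣxy − ΣxΣy = 613.36 − 600.09 = 13.27
nΣx² − (Σx)² = 637.56 − 620.01 = 17.55; nΣy² − (Σy)² = 592.28 − 580.81 = 11.47
r = 13.27 / √(17.55 × 11.47) = 13.27 / 14.1880 ≈ 0.9353

0.9353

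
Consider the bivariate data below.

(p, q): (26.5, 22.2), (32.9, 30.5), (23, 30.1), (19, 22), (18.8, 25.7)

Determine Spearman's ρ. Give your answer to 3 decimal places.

0.500

Rank p: 4, 5, 3, 2, 1
Rank q: 2, 5, 4, 1, 3
d = rank(p) − rank(q): 2, 0, -1, 1, -2; Σd² = 10
ρ = 1 − 6Σd² / [n(n²−1)] = 1 − 6×10 / (5×24) = 1 − 60/120 ≈ 0.500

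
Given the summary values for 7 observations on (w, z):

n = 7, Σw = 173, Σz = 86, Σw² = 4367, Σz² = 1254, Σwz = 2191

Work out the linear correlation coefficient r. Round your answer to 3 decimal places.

r = (nΣwz − ΣwΣz) / √[(nΣw² − (Σw)²)(nΣz² − (Σz)²)]
Numerator: 7×2191 − 173×86 = 459
Denominator: √[(30569 − 29929)(8778 − 7396)] = √[640 × 1382] = 940.4680
r = 459 / 940.4680 ≈ 0.488

0.488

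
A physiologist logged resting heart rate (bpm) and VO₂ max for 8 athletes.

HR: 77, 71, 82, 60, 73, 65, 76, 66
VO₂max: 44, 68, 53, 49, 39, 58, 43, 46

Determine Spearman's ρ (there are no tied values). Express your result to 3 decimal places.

-0.310

Rank HR: 7, 4, 8, 1, 5, 2, 6, 3
Rank VO₂max: 3, 8, 6, 5, 1, 7, 2, 4
d = rank(HR) − rank(VO₂max): 4, -4, 2, -4, 4, -5, 4, -1; Σd² = 110
ρ = 1 − 6Σd² / [n(n²−1)] = 1 − 6×110 / (8×63) = 1 − 660/504 ≈ -0.310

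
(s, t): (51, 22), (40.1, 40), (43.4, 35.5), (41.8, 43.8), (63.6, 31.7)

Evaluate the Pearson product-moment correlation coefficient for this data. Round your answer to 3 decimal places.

-0.575

n = 5, Σs = 239.9, Σt = 173, Σs² = 11884.77, Σt² = 6267.58, Σst = 8113.66
nΣst − ΣsΣt = 40568.3 − 41502.7 = -934.4
nΣs² − (Σs)² = 59423.85 − 57552.01 = 1871.84; nΣt² − (Σt)² = 31337.9 − 29929 = 1408.9
r = -934.4 / √(1871.84 × 1408.9) = -934.4 / 1623.9567 ≈ -0.575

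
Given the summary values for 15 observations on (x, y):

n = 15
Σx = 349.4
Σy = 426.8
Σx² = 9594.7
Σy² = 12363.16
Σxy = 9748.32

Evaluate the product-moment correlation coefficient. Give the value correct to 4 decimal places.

-0.3421

r = (nΣxy − ΣxΣy) / √[(nΣx² − (Σx)²)(nΣy² − (Σy)²)]
Numerator: 15×9748.32 − 349.4×426.8 = -2899.12
Denominator: √[(143920.5 − 122080.36)(185447.4 − 182158.24)] = √[21840.14 × 3289.16] = 8475.5953
r = -2899.12 / 8475.5953 ≈ -0.3421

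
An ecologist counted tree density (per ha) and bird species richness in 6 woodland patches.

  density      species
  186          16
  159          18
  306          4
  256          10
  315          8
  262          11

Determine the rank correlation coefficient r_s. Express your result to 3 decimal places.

Rank density: 2, 1, 5, 3, 6, 4
Rank species: 5, 6, 1, 3, 2, 4
d = rank(density) − rank(species): -3, -5, 4, 0, 4, 0; Σd² = 66
ρ = 1 − 6Σd² / [n(n²−1)] = 1 − 6×66 / (6×35) = 1 − 396/210 ≈ -0.886

-0.886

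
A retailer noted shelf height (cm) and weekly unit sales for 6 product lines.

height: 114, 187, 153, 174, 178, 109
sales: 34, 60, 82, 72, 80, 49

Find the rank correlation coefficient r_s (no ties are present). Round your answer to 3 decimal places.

Rank height: 2, 6, 3, 4, 5, 1
Rank sales: 1, 3, 6, 4, 5, 2
d = rank(height) − rank(sales): 1, 3, -3, 0, 0, -1; Σd² = 20
ρ = 1 − 6Σd² / [n(n²−1)] = 1 − 6×20 / (6×35) = 1 − 120/210 ≈ 0.429

0.429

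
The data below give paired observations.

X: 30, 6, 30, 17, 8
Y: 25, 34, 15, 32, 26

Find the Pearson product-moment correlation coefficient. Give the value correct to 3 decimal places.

-0.718

n = 5, ΣX = 91, ΣY = 132, ΣX² = 2189, ΣY² = 3706, ΣXY = 2156
nΣXY − ΣXΣY = 10780 − 12012 = -1232
nΣX² − (ΣX)² = 10945 − 8281 = 2664; nΣY² − (ΣY)² = 18530 − 17424 = 1106
r = -1232 / √(2664 × 1106) = -1232 / 1716.5034 ≈ -0.718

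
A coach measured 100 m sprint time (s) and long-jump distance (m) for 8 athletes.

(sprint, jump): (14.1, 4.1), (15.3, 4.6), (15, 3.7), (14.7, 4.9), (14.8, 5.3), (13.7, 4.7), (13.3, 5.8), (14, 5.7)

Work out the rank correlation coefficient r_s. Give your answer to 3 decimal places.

-0.595

Rank sprint: 4, 8, 7, 5, 6, 2, 1, 3
Rank jump: 2, 3, 1, 5, 6, 4, 8, 7
d = rank(sprint) − rank(jump): 2, 5, 6, 0, 0, -2, -7, -4; Σd² = 134
ρ = 1 − 6Σd² / [n(n²−1)] = 1 − 6×134 / (8×63) = 1 − 804/504 ≈ -0.595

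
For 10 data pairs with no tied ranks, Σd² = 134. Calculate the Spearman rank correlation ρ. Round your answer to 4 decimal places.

0.1879

ρ = 1 − 6Σd² / [n(n²−1)] = 1 − 6×134 / (10×99)
  = 1 − 804/990 = 1 − 0.81212 ≈ 0.1879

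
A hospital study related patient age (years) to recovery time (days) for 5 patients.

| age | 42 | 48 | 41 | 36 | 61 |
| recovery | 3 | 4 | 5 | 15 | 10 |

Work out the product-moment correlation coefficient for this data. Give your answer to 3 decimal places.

-0.073

n = 5, Σx = 228, Σy = 37, Σx² = 10766, Σy² = 375, Σxy = 1673
nΣxy − ΣxΣy = 8365 − 8436 = -71
nΣx² − (Σx)² = 53830 − 51984 = 1846; nΣy² − (Σy)² = 1875 − 1369 = 506
r = -71 / √(1846 × 506) = -71 / 966.4761 ≈ -0.073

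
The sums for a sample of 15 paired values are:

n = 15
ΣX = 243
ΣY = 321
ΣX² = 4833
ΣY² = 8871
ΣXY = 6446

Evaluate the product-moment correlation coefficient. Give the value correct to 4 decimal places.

r = (nΣXY − ΣXΣY) / √[(nΣX² − (ΣX)²)(nΣY² − (ΣY)²)]
Numerator: 15×6446 − 243×321 = 18687
Denominator: √[(72495 − 59049)(133065 − 103041)] = √[13446 × 30024] = 20092.3544
r = 18687 / 20092.3544 ≈ 0.9301

0.9301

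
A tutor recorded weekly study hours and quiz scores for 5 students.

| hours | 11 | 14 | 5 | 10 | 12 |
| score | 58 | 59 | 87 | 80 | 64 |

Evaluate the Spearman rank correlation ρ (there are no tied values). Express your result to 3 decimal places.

-0.700

Rank hours: 3, 5, 1, 2, 4
Rank score: 1, 2, 5, 4, 3
d = rank(hours) − rank(score): 2, 3, -4, -2, 1; Σd² = 34
ρ = 1 − 6Σd² / [n(n²−1)] = 1 − 6×34 / (5×24) = 1 − 204/120 ≈ -0.700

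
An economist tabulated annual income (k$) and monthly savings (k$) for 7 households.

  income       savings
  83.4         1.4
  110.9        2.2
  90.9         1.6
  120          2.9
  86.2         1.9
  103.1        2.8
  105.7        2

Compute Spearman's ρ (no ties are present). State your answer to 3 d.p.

0.857

Rank income: 1, 6, 3, 7, 2, 4, 5
Rank savings: 1, 5, 2, 7, 3, 6, 4
d = rank(income) − rank(savings): 0, 1, 1, 0, -1, -2, 1; Σd² = 8
ρ = 1 − 6Σd² / [n(n²−1)] = 1 − 6×8 / (7×48) = 1 − 48/336 ≈ 0.857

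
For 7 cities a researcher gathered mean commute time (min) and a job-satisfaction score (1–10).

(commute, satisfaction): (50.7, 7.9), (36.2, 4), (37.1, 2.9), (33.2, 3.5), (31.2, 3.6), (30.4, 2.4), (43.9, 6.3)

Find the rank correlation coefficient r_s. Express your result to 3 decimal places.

0.750

Rank commute: 7, 4, 5, 3, 2, 1, 6
Rank satisfaction: 7, 5, 2, 3, 4, 1, 6
d = rank(commute) − rank(satisfaction): 0, -1, 3, 0, -2, 0, 0; Σd² = 14
ρ = 1 − 6Σd² / [n(n²−1)] = 1 − 6×14 / (7×48) = 1 − 84/336 ≈ 0.750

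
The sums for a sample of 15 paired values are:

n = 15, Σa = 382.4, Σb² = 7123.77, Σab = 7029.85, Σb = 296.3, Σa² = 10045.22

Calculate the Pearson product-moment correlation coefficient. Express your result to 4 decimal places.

r = (nΣab − ΣaΣb) / √[(nΣa² − (Σa)²)(nΣb² − (Σb)²)]
Numerator: 15×7029.85 − 382.4×296.3 = -7857.37
Denominator: √[(150678.3 − 146229.76)(106856.55 − 87793.69)] = √[4448.54 × 19062.86] = 9208.7945
r = -7857.37 / 9208.7945 ≈ -0.8532

-0.8532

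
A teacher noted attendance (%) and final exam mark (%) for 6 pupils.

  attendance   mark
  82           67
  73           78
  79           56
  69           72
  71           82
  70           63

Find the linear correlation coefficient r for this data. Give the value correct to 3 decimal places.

-0.470

n = 6, Σx = 444, Σy = 418, Σx² = 32996, Σy² = 29586, Σxy = 30812
nΣxy − ΣxΣy = 184872 − 185592 = -720
nΣx² − (Σx)² = 197976 − 197136 = 840; nΣy² − (Σy)² = 177516 − 174724 = 2792
r = -720 / √(840 × 2792) = -720 / 1531.4307 ≈ -0.470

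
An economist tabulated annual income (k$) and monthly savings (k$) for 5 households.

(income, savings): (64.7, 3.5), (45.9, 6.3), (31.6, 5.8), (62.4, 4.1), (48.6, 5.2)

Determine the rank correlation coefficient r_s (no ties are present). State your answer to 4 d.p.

Rank income: 5, 2, 1, 4, 3
Rank savings: 1, 5, 4, 2, 3
d = rank(income) − rank(savings): 4, -3, -3, 2, 0; Σd² = 38
ρ = 1 − 6Σd² / [n(n²−1)] = 1 − 6×38 / (5×24) = 1 − 228/120 ≈ -0.9000

-0.9000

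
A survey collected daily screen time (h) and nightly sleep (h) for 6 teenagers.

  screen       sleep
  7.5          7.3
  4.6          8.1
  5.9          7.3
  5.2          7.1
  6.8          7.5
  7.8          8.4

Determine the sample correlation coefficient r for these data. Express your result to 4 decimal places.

n = 6, Σx = 37.8, Σy = 45.7, Σx² = 246.34, Σy² = 349.41, Σxy = 288.52
nΣxy − ΣxΣy = 1731.12 − 1727.46 = 3.66
nΣx² − (Σx)² = 1478.04 − 1428.84 = 49.2; nΣy² − (Σy)² = 2096.46 − 2088.49 = 7.97
r = 3.66 / √(49.2 × 7.97) = 3.66 / 19.8021 ≈ 0.1848

0.1848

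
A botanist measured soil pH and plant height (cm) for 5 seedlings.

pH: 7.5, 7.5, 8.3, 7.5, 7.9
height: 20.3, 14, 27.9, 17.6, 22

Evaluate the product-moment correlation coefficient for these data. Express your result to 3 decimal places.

0.901

n = 5, Σx = 38.7, Σy = 101.8, Σx² = 300.05, Σy² = 2180.26, Σxy = 794.62
nΣxy − ΣxΣy = 3973.1 − 3939.66 = 33.44
nΣx² − (Σx)² = 1500.25 − 1497.69 = 2.56; nΣy² − (Σy)² = 10901.3 − 10363.24 = 538.06
r = 33.44 / √(2.56 × 538.06) = 33.44 / 37.1138 ≈ 0.901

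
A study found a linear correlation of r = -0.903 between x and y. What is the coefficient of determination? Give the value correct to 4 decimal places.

r² = (-0.903)² = 0.8154

0.8154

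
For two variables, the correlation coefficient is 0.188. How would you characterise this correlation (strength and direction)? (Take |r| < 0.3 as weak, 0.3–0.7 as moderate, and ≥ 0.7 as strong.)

weak positive

r = 0.188 > 0 so the relationship is positive.
|r| = 0.188, which falls in the weak range.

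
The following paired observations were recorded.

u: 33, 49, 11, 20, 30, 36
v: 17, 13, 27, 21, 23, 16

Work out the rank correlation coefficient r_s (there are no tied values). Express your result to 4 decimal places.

Rank u: 4, 6, 1, 2, 3, 5
Rank v: 3, 1, 6, 4, 5, 2
d = rank(u) − rank(v): 1, 5, -5, -2, -2, 3; Σd² = 68
ρ = 1 − 6Σd² / [n(n²−1)] = 1 − 6×68 / (6×35) = 1 − 408/210 ≈ -0.9429

-0.9429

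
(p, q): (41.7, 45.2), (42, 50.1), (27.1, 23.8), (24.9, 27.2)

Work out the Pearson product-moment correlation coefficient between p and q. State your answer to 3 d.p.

0.969

n = 4, Σp = 135.7, Σq = 146.3, Σp² = 4857.31, Σq² = 5859.33, Σpq = 5311.3
nΣpq − ΣpΣq = 21245.2 − 19852.91 = 1392.29
nΣp² − (Σp)² = 19429.24 − 18414.49 = 1014.75; nΣq² − (Σq)² = 23437.32 − 21403.69 = 2033.63
r = 1392.29 / √(1014.75 × 2033.63) = 1392.29 / 1436.5326 ≈ 0.969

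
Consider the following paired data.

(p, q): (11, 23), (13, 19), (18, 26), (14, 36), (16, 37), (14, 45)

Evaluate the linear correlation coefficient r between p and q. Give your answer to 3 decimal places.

0.234

n = 6, Σp = 86, Σq = 186, Σp² = 1262, Σq² = 6256, Σpq = 2694
nΣpq − ΣpΣq = 16164 − 15996 = 168
nΣp² − (Σp)² = 7572 − 7396 = 176; nΣq² − (Σq)² = 37536 − 34596 = 2940
r = 168 / √(176 × 2940) = 168 / 719.3330 ≈ 0.234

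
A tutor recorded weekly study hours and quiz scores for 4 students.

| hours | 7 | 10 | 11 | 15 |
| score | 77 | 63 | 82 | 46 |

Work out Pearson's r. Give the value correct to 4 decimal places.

n = 4, Σx = 43, Σy = 268, Σx² = 495, Σy² = 18738, Σxy = 2761
nΣxy − ΣxΣy = 11044 − 11524 = -480
nΣx² − (Σx)² = 1980 − 1849 = 131; nΣy² − (Σy)² = 74952 − 71824 = 3128
r = -480 / √(131 × 3128) = -480 / 640.1312 ≈ -0.7498

-0.7498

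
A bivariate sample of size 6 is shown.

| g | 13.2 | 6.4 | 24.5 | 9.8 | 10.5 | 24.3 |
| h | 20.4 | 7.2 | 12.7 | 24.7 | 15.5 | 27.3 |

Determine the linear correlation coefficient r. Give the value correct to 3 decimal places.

n = 6, Σg = 88.7, Σh = 107.8, Σg² = 1612.23, Σh² = 2224.92, Σgh = 1694.71
nΣgh − ΣgΣh = 10168.26 − 9561.86 = 606.4
nΣg² − (Σg)² = 9673.38 − 7867.69 = 1805.69; nΣh² − (Σh)² = 13349.52 − 11620.84 = 1728.68
r = 606.4 / √(1805.69 × 1728.68) = 606.4 / 1766.7655 ≈ 0.343

0.343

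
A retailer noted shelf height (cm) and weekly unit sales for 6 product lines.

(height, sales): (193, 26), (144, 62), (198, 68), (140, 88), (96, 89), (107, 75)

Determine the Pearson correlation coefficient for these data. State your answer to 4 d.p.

-0.6930

n = 6, Σx = 878, Σy = 408, Σx² = 137454, Σy² = 30434, Σxy = 56299
nΣxy − ΣxΣy = 337794 − 358224 = -20430
nΣx² − (Σx)² = 824724 − 770884 = 53840; nΣy² − (Σy)² = 182604 − 166464 = 16140
r = -20430 / √(53840 × 16140) = -20430 / 29478.4260 ≈ -0.6930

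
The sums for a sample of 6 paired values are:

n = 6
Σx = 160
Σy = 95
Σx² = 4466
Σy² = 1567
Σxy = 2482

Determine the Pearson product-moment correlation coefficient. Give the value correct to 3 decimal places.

r = (nΣxy − ΣxΣy) / √[(nΣx² − (Σx)²)(nΣy² − (Σy)²)]
Numerator: 6×2482 − 160×95 = -308
Denominator: √[(26796 − 25600)(9402 − 9025)] = √[1196 × 377] = 671.4849
r = -308 / 671.4849 ≈ -0.459

-0.459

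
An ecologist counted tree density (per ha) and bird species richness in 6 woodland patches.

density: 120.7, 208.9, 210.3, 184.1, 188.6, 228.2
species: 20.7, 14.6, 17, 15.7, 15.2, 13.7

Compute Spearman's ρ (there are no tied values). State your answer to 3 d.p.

-0.657

Rank density: 1, 4, 5, 2, 3, 6
Rank species: 6, 2, 5, 4, 3, 1
d = rank(density) − rank(species): -5, 2, 0, -2, 0, 5; Σd² = 58
ρ = 1 − 6Σd² / [n(n²−1)] = 1 − 6×58 / (6×35) = 1 − 348/210 ≈ -0.657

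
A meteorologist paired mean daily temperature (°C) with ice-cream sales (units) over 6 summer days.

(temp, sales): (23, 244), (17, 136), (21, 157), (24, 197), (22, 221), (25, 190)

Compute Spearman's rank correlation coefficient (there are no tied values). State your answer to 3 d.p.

0.486

Rank temp: 4, 1, 2, 5, 3, 6
Rank sales: 6, 1, 2, 4, 5, 3
d = rank(temp) − rank(sales): -2, 0, 0, 1, -2, 3; Σd² = 18
ρ = 1 − 6Σd² / [n(n²−1)] = 1 − 6×18 / (6×35) = 1 − 108/210 ≈ 0.486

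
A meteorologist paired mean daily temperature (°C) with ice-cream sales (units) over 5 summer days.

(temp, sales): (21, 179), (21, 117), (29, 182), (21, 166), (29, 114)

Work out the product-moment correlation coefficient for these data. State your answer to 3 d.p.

n = 5, Σx = 121, Σy = 758, Σx² = 3005, Σy² = 119406, Σxy = 18286
nΣxy − ΣxΣy = 91430 − 91718 = -288
nΣx² − (Σx)² = 15025 − 14641 = 384; nΣy² − (Σy)² = 597030 − 574564 = 22466
r = -288 / √(384 × 22466) = -288 / 2937.1660 ≈ -0.098

-0.098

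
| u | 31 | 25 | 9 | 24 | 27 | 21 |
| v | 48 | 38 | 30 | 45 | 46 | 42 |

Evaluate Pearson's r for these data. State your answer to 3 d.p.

n = 6, Σu = 137, Σv = 249, Σu² = 3413, Σv² = 10553, Σuv = 5912
nΣuv − ΣuΣv = 35472 − 34113 = 1359
nΣu² − (Σu)² = 20478 − 18769 = 1709; nΣv² − (Σv)² = 63318 − 62001 = 1317
r = 1359 / √(1709 × 1317) = 1359 / 1500.2510 ≈ 0.906

0.906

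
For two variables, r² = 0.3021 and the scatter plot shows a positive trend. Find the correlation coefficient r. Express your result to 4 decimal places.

|r| = √0.3021 = 0.5496
The association is positive, so r = 0.5496.

0.5496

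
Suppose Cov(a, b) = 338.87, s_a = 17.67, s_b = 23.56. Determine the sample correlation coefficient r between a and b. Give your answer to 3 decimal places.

0.814

r = Cov(a,b) / (s_a · s_b) = 338.87 / (17.67 × 23.56)
  = 338.87 / 416.3052 ≈ 0.814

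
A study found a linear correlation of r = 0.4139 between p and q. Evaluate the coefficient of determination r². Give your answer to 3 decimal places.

r² = (0.4139)² = 0.171

0.171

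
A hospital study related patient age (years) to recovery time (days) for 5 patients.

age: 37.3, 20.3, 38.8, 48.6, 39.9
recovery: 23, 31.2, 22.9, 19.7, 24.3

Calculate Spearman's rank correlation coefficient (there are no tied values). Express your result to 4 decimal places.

-0.7000

Rank age: 2, 1, 3, 5, 4
Rank recovery: 3, 5, 2, 1, 4
d = rank(age) − rank(recovery): -1, -4, 1, 4, 0; Σd² = 34
ρ = 1 − 6Σd² / [n(n²−1)] = 1 − 6×34 / (5×24) = 1 − 204/120 ≈ -0.7000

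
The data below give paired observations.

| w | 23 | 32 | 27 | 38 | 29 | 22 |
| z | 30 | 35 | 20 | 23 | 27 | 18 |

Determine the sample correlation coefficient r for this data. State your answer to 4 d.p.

n = 6, Σw = 171, Σz = 153, Σw² = 5051, Σz² = 4107, Σwz = 4403
nΣwz − ΣwΣz = 26418 − 26163 = 255
nΣw² − (Σw)² = 30306 − 29241 = 1065; nΣz² − (Σz)² = 24642 − 23409 = 1233
r = 255 / √(1065 × 1233) = 255 / 1145.9254 ≈ 0.2225

0.2225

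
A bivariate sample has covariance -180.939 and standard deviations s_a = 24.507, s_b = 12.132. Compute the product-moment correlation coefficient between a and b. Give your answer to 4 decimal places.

r = Cov(a,b) / (s_a · s_b) = -180.939 / (24.507 × 12.132)
  = -180.939 / 297.3189 ≈ -0.6086

-0.6086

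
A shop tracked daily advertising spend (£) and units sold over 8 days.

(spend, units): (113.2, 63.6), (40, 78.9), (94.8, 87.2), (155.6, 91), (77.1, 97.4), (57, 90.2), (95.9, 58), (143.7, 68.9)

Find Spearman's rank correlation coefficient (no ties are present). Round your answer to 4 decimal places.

-0.1905

Rank spend: 6, 1, 4, 8, 3, 2, 5, 7
Rank units: 2, 4, 5, 7, 8, 6, 1, 3
d = rank(spend) − rank(units): 4, -3, -1, 1, -5, -4, 4, 4; Σd² = 100
ρ = 1 − 6Σd² / [n(n²−1)] = 1 − 6×100 / (8×63) = 1 − 600/504 ≈ -0.1905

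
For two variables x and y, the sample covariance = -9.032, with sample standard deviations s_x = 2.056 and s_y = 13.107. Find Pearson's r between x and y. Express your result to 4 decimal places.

-0.3352

r = Cov(x,y) / (s_x · s_y) = -9.032 / (2.056 × 13.107)
  = -9.032 / 26.9480 ≈ -0.3352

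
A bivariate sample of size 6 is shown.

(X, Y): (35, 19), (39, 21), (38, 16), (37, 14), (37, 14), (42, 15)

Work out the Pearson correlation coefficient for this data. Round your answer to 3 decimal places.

-0.117

n = 6, ΣX = 228, ΣY = 99, ΣX² = 8692, ΣY² = 1675, ΣXY = 3758
nΣXY − ΣXΣY = 22548 − 22572 = -24
nΣX² − (ΣX)² = 52152 − 51984 = 168; nΣY² − (ΣY)² = 10050 − 9801 = 249
r = -24 / √(168 × 249) = -24 / 204.5287 ≈ -0.117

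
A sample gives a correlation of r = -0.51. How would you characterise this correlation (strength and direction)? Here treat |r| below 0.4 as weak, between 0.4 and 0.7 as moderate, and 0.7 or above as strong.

moderate negative

r = -0.51 < 0 so the relationship is negative.
|r| = 0.51, which falls in the moderate range.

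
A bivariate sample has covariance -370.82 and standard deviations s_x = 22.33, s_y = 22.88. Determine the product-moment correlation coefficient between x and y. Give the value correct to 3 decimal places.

r = Cov(x,y) / (s_x · s_y) = -370.82 / (22.33 × 22.88)
  = -370.82 / 510.9104 ≈ -0.726

-0.726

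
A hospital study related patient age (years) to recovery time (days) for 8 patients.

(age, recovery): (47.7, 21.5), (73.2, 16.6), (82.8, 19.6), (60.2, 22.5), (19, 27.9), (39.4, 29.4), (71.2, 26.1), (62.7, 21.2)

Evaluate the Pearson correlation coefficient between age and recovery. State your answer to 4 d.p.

-0.7023

n = 8, Σx = 456.2, Σy = 184.8, Σx² = 29027.5, Σy² = 4401.64, Σxy = 10094.07
nΣxy − ΣxΣy = 80752.56 − 84305.76 = -3553.2
nΣx² − (Σx)² = 232220 − 208118.44 = 24101.56; nΣy² − (Σy)² = 35213.12 − 34151.04 = 1062.08
r = -3553.2 / √(24101.56 × 1062.08) = -3553.2 / 5059.4253 ≈ -0.7023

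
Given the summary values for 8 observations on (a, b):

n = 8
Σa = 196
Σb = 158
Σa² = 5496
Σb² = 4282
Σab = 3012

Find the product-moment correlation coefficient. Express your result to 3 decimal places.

-0.957

r = (nΣab − ΣaΣb) / √[(nΣa² − (Σa)²)(nΣb² − (Σb)²)]
Numerator: 8×3012 − 196×158 = -6872
Denominator: √[(43968 − 38416)(34256 − 24964)] = √[5552 × 9292] = 7182.5611
r = -6872 / 7182.5611 ≈ -0.957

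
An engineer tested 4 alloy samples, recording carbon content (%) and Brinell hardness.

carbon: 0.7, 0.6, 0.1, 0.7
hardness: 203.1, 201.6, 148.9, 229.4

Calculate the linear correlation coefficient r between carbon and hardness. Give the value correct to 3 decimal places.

0.947

n = 4, Σx = 2.1, Σy = 783, Σx² = 1.35, Σy² = 156687.74, Σxy = 438.6
nΣxy − ΣxΣy = 1754.4 − 1644.3 = 110.1
nΣx² − (Σx)² = 5.4 − 4.41 = 0.99; nΣy² − (Σy)² = 626750.96 − 613089 = 13661.96
r = 110.1 / √(0.99 × 13661.96) = 110.1 / 116.2985 ≈ 0.947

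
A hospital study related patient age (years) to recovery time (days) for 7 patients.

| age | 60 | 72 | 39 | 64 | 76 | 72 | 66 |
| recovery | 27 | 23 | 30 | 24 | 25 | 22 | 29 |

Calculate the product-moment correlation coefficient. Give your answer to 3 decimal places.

n = 7, Σx = 449, Σy = 180, Σx² = 29717, Σy² = 4684, Σxy = 11380
nΣxy − ΣxΣy = 79660 − 80820 = -1160
nΣx² − (Σx)² = 208019 − 201601 = 6418; nΣy² − (Σy)² = 32788 − 32400 = 388
r = -1160 / √(6418 × 388) = -1160 / 1578.0317 ≈ -0.735

-0.735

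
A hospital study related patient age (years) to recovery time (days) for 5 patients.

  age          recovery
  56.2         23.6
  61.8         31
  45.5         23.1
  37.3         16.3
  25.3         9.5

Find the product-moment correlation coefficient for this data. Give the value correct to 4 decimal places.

0.9688

n = 5, Σx = 226.1, Σy = 103.5, Σx² = 11079.31, Σy² = 2407.51, Σxy = 5141.51
nΣxy − ΣxΣy = 25707.55 − 23401.35 = 2306.2
nΣx² − (Σx)² = 55396.55 − 51121.21 = 4275.34; nΣy² − (Σy)² = 12037.55 − 10712.25 = 1325.3
r = 2306.2 / √(4275.34 × 1325.3) = 2306.2 / 2380.3588 ≈ 0.9688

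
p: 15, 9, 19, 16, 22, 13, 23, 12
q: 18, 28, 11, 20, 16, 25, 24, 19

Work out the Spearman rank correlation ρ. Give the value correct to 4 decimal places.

Rank p: 4, 1, 6, 5, 7, 3, 8, 2
Rank q: 3, 8, 1, 5, 2, 7, 6, 4
d = rank(p) − rank(q): 1, -7, 5, 0, 5, -4, 2, -2; Σd² = 124
ρ = 1 − 6Σd² / [n(n²−1)] = 1 − 6×124 / (8×63) = 1 − 744/504 ≈ -0.4762

-0.4762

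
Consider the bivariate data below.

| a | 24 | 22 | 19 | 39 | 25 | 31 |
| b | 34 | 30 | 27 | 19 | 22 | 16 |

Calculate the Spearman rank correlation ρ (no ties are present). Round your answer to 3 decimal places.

-0.714

Rank a: 3, 2, 1, 6, 4, 5
Rank b: 6, 5, 4, 2, 3, 1
d = rank(a) − rank(b): -3, -3, -3, 4, 1, 4; Σd² = 60
ρ = 1 − 6Σd² / [n(n²−1)] = 1 − 6×60 / (6×35) = 1 − 360/210 ≈ -0.714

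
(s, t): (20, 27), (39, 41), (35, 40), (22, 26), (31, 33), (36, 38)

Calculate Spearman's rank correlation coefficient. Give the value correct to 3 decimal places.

0.886

Rank s: 1, 6, 4, 2, 3, 5
Rank t: 2, 6, 5, 1, 3, 4
d = rank(s) − rank(t): -1, 0, -1, 1, 0, 1; Σd² = 4
ρ = 1 − 6Σd² / [n(n²−1)] = 1 − 6×4 / (6×35) = 1 − 24/210 ≈ 0.886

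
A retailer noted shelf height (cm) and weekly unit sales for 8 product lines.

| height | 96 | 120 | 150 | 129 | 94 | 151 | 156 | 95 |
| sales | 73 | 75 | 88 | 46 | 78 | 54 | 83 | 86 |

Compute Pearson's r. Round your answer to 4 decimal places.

-0.1667

n = 8, Σx = 991, Σy = 583, Σx² = 127755, Σy² = 44099, Σxy = 71746
nΣxy − ΣxΣy = 573968 − 577753 = -3785
nΣx² − (Σx)² = 1022040 − 982081 = 39959; nΣy² − (Σy)² = 352792 − 339889 = 12903
r = -3785 / √(39959 × 12903) = -3785 / 22706.6285 ≈ -0.1667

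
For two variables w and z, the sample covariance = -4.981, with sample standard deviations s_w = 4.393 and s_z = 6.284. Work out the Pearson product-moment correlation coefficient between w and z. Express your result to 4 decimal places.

-0.1804

r = Cov(w,z) / (s_w · s_z) = -4.981 / (4.393 × 6.284)
  = -4.981 / 27.6056 ≈ -0.1804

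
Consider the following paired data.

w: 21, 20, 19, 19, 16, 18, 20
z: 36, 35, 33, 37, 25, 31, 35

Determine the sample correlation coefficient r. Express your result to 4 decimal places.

0.8962

n = 7, Σw = 133, Σz = 232, Σw² = 2543, Σz² = 7790, Σwz = 4444
nΣwz − ΣwΣz = 31108 − 30856 = 252
nΣw² − (Σw)² = 17801 − 17689 = 112; nΣz² − (Σz)² = 54530 − 53824 = 706
r = 252 / √(112 × 706) = 252 / 281.1974 ≈ 0.8962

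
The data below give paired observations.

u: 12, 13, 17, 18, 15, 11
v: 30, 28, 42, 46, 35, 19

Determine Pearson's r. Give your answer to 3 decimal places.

n = 6, Σu = 86, Σv = 200, Σu² = 1272, Σv² = 7150, Σuv = 3000
nΣuv − ΣuΣv = 18000 − 17200 = 800
nΣu² − (Σu)² = 7632 − 7396 = 236; nΣv² − (Σv)² = 42900 − 40000 = 2900
r = 800 / √(236 × 2900) = 800 / 827.2847 ≈ 0.967

0.967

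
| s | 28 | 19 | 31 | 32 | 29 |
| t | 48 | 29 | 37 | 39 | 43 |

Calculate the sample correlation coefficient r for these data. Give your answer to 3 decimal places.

n = 5, Σs = 139, Σt = 196, Σs² = 3971, Σt² = 7884, Σst = 5537
nΣst − ΣsΣt = 27685 − 27244 = 441
nΣs² − (Σs)² = 19855 − 19321 = 534; nΣt² − (Σt)² = 39420 − 38416 = 1004
r = 441 / √(534 × 1004) = 441 / 732.2131 ≈ 0.602

0.602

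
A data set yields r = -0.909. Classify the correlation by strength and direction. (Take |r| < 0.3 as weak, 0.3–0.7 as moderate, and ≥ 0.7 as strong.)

strong negative

r = -0.909 < 0 so the relationship is negative.
|r| = 0.909, which falls in the strong range.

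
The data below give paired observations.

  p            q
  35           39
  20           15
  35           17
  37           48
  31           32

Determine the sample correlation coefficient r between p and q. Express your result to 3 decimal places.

n = 5, Σp = 158, Σq = 151, Σp² = 5180, Σq² = 5363, Σpq = 5028
nΣpq − ΣpΣq = 25140 − 23858 = 1282
nΣp² − (Σp)² = 25900 − 24964 = 936; nΣq² − (Σq)² = 26815 − 22801 = 4014
r = 1282 / √(936 × 4014) = 1282 / 1938.3251 ≈ 0.661

0.661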